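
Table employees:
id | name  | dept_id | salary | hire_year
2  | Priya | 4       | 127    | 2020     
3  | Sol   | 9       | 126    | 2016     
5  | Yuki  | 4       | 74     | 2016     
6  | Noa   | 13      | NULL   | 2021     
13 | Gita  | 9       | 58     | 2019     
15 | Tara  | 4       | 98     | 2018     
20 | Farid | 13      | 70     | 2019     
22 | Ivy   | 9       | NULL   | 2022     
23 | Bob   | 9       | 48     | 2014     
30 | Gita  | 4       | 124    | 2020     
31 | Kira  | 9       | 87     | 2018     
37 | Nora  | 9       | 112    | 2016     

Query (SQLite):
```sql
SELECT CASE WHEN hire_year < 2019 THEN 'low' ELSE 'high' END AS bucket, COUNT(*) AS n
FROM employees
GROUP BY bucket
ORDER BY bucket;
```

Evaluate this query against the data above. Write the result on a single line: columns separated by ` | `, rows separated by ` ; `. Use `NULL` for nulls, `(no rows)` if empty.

high | 6 ; low | 6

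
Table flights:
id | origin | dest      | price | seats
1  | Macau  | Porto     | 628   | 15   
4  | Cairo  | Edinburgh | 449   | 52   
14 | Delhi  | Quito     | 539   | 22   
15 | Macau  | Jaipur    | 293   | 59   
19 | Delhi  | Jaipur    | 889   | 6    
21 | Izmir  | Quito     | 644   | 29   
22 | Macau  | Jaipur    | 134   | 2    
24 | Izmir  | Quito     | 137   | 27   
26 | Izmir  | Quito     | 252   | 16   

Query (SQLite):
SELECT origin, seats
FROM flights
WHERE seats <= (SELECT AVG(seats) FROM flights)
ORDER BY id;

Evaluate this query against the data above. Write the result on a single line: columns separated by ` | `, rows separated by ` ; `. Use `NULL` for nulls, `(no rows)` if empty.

Scalar subquery: AVG(seats) over all flights rows = 25.333333 (≈; comparison uses full precision).
Keep rows where seats <= that value.

Macau | 15 ; Delhi | 22 ; Delhi | 6 ; Macau | 2 ; Izmir | 16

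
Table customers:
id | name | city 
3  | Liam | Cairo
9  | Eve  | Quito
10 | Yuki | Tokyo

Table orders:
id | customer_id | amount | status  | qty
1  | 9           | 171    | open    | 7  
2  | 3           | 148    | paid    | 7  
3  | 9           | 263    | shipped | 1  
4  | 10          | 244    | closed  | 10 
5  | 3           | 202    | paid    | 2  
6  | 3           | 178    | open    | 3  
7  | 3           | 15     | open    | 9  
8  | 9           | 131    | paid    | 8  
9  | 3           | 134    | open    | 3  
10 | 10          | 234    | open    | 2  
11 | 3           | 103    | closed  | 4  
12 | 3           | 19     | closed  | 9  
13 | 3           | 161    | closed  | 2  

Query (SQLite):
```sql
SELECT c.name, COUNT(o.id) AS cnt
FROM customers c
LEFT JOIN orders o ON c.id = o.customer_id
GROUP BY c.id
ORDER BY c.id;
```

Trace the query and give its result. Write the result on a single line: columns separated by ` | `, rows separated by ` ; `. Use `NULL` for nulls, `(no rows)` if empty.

LEFT JOIN keeps every customers row; unmatched ones get NULL for orders columns.
Group by customers.id and compute COUNT(o.id). COUNT(col) of an all-NULL group is 0.
  3: ids {2, 5, 6, 7, 9, 11, 12, 13} → COUNT(o.id)=8
  9: ids {1, 3, 8} → COUNT(o.id)=3
  10: ids {4, 10} → COUNT(o.id)=2

Liam | 8 ; Eve | 3 ; Yuki | 2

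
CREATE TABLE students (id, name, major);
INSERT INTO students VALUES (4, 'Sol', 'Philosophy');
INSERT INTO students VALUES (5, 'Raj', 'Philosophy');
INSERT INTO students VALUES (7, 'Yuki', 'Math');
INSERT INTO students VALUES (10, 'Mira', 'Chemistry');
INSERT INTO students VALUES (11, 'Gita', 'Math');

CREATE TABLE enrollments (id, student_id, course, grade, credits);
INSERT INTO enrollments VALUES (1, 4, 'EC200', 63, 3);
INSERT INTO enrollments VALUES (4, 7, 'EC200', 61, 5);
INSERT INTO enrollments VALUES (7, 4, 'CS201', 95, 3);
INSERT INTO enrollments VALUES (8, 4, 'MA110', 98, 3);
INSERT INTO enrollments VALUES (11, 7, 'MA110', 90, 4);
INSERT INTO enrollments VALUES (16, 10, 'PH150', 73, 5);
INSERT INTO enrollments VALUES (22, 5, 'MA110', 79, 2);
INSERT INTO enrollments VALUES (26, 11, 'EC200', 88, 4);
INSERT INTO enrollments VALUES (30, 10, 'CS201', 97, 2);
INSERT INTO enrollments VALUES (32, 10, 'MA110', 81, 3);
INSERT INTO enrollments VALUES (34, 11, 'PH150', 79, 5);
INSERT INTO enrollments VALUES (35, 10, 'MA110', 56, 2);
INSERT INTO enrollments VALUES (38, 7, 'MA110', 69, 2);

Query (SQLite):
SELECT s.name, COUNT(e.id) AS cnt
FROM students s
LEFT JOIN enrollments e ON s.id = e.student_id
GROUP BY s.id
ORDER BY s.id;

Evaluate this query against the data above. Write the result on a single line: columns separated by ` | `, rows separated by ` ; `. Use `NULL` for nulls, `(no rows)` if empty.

LEFT JOIN keeps every students row; unmatched ones get NULL for enrollments columns.
Group by students.id and compute COUNT(e.id). COUNT(col) of an all-NULL group is 0.
  4: ids {1, 7, 8} → COUNT(e.id)=3
  5: ids {22} → COUNT(e.id)=1
  7: ids {4, 11, 38} → COUNT(e.id)=3
  10: ids {16, 30, 32, 35} → COUNT(e.id)=4
  11: ids {26, 34} → COUNT(e.id)=2

Sol | 3 ; Raj | 1 ; Yuki | 3 ; Mira | 4 ; Gita | 2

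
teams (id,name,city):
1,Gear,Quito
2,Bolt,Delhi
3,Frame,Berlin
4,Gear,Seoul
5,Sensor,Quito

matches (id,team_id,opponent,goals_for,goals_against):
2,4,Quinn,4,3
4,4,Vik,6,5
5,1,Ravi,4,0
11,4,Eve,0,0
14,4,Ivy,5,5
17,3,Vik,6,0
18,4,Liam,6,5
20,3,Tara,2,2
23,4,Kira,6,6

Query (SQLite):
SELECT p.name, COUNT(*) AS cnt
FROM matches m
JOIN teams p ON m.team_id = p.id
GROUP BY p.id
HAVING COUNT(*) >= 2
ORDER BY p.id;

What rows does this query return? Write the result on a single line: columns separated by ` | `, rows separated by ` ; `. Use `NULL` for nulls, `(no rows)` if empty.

Frame | 2 ; Gear | 6

Join each matches row to its teams via team_id.
Group joined rows by teams.id; compute COUNT(*) per group.
HAVING: keep groups with count ≥ 2.
  1: ids {5} → COUNT(*)=1
  3: ids {17, 20} → COUNT(*)=2
  4: ids {2, 4, 11, 14, 18, 23} → COUNT(*)=6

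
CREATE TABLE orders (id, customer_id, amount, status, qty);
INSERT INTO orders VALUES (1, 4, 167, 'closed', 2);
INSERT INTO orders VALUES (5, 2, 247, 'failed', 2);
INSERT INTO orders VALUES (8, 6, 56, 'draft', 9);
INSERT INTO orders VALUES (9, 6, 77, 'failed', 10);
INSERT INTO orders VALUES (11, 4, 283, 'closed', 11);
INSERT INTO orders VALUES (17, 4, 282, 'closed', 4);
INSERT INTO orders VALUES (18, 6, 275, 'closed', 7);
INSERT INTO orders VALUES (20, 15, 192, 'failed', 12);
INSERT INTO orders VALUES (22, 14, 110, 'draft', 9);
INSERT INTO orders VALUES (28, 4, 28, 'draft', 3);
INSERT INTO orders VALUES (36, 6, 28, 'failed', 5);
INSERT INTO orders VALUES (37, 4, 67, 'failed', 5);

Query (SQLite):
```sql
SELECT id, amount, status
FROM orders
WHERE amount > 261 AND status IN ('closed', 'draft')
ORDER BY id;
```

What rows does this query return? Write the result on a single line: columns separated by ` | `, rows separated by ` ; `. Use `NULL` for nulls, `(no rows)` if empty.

11 | 283 | closed ; 17 | 282 | closed ; 18 | 275 | closed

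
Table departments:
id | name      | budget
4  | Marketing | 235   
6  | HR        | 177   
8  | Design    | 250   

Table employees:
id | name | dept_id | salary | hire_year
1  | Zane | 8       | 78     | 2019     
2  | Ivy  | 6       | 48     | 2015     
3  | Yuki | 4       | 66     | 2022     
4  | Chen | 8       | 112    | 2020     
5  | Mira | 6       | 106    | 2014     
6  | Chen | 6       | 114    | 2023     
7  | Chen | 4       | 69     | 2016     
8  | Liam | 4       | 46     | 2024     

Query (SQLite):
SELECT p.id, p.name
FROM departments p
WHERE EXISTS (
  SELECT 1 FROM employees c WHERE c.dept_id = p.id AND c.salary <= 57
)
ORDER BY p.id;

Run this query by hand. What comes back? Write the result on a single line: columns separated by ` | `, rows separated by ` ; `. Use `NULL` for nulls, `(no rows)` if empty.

4 | Marketing ; 6 | HR

For each departments row, check whether any employees with matching dept_id has salary <= 57.
Keep rows where that is true.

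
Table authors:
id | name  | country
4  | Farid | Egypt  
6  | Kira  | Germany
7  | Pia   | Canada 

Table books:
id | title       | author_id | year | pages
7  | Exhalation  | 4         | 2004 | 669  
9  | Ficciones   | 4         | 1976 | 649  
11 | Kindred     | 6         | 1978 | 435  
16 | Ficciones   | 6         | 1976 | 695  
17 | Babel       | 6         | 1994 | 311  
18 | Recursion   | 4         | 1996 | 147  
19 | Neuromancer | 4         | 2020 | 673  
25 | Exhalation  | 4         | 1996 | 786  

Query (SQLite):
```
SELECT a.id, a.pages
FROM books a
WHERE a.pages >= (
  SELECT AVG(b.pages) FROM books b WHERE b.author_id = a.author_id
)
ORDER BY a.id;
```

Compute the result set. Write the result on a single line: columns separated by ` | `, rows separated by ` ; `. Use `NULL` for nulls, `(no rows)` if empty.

7 | 669 ; 9 | 649 ; 16 | 695 ; 19 | 673 ; 25 | 786

For each books row a, compute AVG(pages) over rows sharing a.author_id.
Keep row a if a.pages >= that per-group AVG.
  author_id=4: AVG(pages) = 584.8
  author_id=6: AVG(pages) = 480.333333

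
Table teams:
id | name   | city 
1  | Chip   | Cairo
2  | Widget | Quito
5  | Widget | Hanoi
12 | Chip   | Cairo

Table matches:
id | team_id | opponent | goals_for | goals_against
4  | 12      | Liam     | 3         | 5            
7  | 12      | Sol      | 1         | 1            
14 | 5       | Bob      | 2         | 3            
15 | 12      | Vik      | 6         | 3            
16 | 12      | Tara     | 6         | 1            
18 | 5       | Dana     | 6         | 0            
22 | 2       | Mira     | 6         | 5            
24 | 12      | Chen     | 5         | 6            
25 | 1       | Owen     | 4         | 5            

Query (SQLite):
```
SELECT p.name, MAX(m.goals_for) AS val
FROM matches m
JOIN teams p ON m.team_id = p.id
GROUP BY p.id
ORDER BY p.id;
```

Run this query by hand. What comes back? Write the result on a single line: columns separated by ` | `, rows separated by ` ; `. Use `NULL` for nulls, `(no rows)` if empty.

Chip | 4 ; Widget | 6 ; Widget | 6 ; Chip | 6

Join each matches row to its teams via team_id.
Group joined rows by teams.id; compute MAX(m.goals_for) per group.
  1: ids {25} → MAX(m.goals_for)=4
  2: ids {22} → MAX(m.goals_for)=6
  5: ids {14, 18} → MAX(m.goals_for)=6
  12: ids {4, 7, 15, 16, 24} → MAX(m.goals_for)=6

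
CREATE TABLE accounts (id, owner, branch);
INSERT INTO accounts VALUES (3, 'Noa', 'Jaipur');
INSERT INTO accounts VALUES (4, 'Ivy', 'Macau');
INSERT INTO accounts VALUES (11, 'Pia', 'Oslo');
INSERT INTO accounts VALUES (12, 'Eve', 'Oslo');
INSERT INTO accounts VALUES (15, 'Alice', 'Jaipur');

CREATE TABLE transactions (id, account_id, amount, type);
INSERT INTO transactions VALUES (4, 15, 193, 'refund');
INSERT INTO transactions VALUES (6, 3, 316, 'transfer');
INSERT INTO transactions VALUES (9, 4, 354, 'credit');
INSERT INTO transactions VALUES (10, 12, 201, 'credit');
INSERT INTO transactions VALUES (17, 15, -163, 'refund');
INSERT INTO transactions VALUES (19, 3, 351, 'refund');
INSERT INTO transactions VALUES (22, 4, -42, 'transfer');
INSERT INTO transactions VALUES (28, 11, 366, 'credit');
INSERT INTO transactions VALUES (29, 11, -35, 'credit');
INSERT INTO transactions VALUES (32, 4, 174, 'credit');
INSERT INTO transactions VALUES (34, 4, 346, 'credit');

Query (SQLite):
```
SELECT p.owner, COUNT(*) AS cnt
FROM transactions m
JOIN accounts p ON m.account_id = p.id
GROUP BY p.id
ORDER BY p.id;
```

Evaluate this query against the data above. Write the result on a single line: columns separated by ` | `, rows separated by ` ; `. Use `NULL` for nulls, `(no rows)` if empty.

Join each transactions row to its accounts via account_id.
Group joined rows by accounts.id; compute COUNT(*) per group.
  3: ids {6, 19} → COUNT(*)=2
  4: ids {9, 22, 32, 34} → COUNT(*)=4
  11: ids {28, 29} → COUNT(*)=2
  12: ids {10} → COUNT(*)=1
  15: ids {4, 17} → COUNT(*)=2

Noa | 2 ; Ivy | 4 ; Pia | 2 ; Eve | 1 ; Alice | 2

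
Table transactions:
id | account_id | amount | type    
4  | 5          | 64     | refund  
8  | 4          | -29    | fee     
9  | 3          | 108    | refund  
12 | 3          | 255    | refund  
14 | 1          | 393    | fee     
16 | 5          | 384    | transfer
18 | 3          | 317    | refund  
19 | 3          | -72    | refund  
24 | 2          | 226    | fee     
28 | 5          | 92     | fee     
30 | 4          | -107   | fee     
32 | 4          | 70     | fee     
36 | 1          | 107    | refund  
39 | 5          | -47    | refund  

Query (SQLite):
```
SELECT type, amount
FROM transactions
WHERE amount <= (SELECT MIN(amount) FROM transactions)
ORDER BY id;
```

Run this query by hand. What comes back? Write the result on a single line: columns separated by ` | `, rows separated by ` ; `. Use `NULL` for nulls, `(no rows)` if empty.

fee | -107

Scalar subquery: MIN(amount) over all transactions rows = -107.
Keep rows where amount <= that value.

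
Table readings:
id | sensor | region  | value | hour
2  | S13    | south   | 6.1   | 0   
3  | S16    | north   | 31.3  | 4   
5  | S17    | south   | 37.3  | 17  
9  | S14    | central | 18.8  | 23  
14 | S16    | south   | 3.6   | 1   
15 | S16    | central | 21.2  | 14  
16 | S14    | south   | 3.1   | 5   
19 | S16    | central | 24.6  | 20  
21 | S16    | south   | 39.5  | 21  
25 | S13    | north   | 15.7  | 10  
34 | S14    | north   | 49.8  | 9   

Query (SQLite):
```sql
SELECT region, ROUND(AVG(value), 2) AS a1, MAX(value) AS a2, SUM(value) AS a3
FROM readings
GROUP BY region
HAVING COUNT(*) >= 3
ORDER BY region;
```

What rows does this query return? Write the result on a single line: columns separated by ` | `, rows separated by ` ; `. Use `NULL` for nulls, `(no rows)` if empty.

central | 21.53 | 24.6 | 64.6 ; north | 32.27 | 49.8 | 96.8 ; south | 17.92 | 39.5 | 89.6

Group readings by region.
Per group compute: ROUND(AVG(value), 2), MAX(value), SUM(value).
HAVING: drop groups with fewer than 3 rows.
  central: ids {9, 15, 19} → ROUND(AVG(value), 2)=21.53, MAX(value)=24.6, SUM(value)=64.6
  north: ids {3, 25, 34} → ROUND(AVG(value), 2)=32.27, MAX(value)=49.8, SUM(value)=96.8
  south: ids {2, 5, 14, 16, 21} → ROUND(AVG(value), 2)=17.92, MAX(value)=39.5, SUM(value)=89.6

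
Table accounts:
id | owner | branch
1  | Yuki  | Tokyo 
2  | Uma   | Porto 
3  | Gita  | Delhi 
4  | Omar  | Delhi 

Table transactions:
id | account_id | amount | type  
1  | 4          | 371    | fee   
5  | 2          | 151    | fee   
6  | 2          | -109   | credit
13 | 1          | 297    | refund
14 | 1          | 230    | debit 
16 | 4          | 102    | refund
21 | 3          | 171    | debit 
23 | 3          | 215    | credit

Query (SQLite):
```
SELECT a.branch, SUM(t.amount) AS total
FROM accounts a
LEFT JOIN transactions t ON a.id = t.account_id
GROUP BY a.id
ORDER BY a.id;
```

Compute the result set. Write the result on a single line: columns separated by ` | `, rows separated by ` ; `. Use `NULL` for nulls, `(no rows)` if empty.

LEFT JOIN keeps every accounts row; unmatched ones get NULL for transactions columns.
Group by accounts.id and compute SUM(t.amount). SUM over an all-NULL group is NULL.
  1: ids {13, 14} → SUM(t.amount)=527
  2: ids {5, 6} → SUM(t.amount)=42
  3: ids {21, 23} → SUM(t.amount)=386
  4: ids {1, 16} → SUM(t.amount)=473

Tokyo | 527 ; Porto | 42 ; Delhi | 386 ; Delhi | 473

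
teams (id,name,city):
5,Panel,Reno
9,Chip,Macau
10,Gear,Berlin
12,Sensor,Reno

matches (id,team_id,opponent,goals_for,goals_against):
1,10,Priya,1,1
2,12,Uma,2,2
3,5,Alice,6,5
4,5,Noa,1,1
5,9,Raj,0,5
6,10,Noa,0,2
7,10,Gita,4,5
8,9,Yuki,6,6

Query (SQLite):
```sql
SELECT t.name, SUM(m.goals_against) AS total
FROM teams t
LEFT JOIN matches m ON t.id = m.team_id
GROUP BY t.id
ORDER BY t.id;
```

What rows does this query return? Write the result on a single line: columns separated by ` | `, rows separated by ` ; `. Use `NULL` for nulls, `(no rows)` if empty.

LEFT JOIN keeps every teams row; unmatched ones get NULL for matches columns.
Group by teams.id and compute SUM(m.goals_against). SUM over an all-NULL group is NULL.
  5: ids {3, 4} → SUM(m.goals_against)=6
  9: ids {5, 8} → SUM(m.goals_against)=11
  10: ids {1, 6, 7} → SUM(m.goals_against)=8
  12: ids {2} → SUM(m.goals_against)=2

Panel | 6 ; Chip | 11 ; Gear | 8 ; Sensor | 2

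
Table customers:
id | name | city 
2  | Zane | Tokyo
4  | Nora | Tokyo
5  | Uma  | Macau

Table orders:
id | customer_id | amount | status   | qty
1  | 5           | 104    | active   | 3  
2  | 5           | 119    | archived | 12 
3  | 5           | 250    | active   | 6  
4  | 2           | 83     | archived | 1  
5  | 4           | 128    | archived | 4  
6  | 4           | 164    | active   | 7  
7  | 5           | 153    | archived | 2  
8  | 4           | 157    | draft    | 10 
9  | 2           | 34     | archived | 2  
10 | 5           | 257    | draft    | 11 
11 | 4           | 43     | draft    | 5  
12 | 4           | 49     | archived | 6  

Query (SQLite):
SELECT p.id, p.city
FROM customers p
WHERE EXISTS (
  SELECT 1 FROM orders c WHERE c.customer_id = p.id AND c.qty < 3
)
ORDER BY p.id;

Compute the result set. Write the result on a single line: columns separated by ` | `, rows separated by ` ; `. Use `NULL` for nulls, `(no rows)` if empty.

For each customers row, check whether any orders with matching customer_id has qty < 3.
Keep rows where that is true.

2 | Tokyo ; 5 | Macau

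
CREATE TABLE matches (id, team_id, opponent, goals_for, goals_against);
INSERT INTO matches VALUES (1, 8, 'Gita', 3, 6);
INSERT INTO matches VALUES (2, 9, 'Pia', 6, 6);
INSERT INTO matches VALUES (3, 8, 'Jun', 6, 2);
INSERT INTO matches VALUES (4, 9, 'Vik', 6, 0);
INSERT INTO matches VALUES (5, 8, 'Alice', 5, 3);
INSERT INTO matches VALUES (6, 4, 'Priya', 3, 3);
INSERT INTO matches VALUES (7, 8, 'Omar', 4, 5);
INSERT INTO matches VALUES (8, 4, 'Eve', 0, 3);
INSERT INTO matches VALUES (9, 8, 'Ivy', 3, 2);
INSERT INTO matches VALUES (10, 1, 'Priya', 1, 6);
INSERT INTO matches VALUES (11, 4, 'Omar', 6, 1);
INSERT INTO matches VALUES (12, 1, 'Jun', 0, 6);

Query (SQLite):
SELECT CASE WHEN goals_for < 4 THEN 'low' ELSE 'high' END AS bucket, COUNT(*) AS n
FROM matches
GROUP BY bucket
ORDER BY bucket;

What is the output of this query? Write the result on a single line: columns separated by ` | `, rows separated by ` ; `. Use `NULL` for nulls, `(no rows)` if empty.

Bucket rows by goals_for < 4 → 'low' else 'high'; count each bucket.

high | 6 ; low | 6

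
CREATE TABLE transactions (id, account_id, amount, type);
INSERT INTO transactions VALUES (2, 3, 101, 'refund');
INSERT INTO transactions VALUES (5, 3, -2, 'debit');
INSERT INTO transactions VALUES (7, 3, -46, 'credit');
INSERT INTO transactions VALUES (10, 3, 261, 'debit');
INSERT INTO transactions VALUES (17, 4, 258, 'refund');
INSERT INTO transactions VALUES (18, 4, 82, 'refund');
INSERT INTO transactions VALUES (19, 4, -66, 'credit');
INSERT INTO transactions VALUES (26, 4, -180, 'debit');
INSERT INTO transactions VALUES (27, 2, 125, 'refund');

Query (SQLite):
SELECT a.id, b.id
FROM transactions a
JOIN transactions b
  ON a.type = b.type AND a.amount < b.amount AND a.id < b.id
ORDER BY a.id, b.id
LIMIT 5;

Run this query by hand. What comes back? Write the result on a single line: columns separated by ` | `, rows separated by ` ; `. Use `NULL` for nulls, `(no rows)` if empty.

2 | 17 ; 2 | 27 ; 5 | 10 ; 18 | 27

Pairs (a,b) with same type, a.amount < b.amount, a.id < b.id.
type groups: credit:{7,19} debit:{5,10,26} refund:{2,17,18,27}
Ordered by (a.id, b.id); first 5.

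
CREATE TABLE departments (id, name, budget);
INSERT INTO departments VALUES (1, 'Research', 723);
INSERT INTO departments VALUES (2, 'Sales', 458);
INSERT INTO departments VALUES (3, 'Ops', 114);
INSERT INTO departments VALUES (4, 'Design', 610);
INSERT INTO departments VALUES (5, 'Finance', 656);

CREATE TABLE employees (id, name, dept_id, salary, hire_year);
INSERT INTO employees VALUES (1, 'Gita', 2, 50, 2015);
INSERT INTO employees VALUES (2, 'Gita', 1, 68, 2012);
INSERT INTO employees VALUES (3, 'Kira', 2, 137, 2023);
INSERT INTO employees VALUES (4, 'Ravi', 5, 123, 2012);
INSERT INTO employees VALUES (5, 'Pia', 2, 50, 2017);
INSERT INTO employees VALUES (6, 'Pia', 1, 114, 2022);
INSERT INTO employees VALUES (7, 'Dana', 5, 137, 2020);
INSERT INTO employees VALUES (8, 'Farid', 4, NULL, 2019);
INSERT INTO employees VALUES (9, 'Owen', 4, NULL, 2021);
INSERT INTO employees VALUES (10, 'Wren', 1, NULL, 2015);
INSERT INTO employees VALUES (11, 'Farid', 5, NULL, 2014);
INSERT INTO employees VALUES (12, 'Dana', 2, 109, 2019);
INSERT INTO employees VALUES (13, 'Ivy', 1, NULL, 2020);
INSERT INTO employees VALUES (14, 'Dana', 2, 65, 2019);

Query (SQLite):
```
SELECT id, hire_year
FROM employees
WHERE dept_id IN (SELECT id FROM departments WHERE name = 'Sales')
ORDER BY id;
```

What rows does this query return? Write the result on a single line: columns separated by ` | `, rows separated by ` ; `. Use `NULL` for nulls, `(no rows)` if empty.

1 | 2015 ; 3 | 2023 ; 5 | 2017 ; 12 | 2019 ; 14 | 2019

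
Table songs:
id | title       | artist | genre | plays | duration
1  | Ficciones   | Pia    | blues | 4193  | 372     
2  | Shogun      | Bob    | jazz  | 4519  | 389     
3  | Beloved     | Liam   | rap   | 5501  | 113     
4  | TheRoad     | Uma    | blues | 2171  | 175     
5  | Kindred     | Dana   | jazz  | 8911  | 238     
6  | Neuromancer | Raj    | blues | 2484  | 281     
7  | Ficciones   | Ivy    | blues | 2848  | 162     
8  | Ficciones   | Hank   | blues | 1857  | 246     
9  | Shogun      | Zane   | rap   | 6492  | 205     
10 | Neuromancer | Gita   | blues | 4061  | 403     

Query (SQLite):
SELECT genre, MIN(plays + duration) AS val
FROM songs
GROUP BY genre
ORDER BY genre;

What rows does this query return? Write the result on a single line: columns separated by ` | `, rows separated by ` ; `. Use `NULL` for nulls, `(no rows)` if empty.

blues | 2103 ; jazz | 4908 ; rap | 5614

For each row compute plays + duration.
Group by genre; take MIN of the expression per group.
  blues: ids {1, 4, 6, 7, 8, 10} → MIN(plays + duration)=2103
  jazz: ids {2, 5} → MIN(plays + duration)=4908
  rap: ids {3, 9} → MIN(plays + duration)=5614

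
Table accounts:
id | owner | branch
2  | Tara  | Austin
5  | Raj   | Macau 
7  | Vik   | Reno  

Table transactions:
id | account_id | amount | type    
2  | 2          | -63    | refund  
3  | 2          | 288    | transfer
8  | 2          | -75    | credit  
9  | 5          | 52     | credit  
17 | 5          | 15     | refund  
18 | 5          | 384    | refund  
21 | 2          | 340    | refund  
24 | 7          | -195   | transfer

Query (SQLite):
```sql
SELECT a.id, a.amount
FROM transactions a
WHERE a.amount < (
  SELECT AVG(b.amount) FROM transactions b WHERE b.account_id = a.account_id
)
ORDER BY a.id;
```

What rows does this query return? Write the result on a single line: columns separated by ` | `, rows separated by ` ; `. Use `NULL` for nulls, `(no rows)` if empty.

2 | -63 ; 8 | -75 ; 9 | 52 ; 17 | 15

For each transactions row a, compute AVG(amount) over rows sharing a.account_id.
Keep row a if a.amount < that per-group AVG.
  account_id=2: AVG(amount) = 122.5
  account_id=5: AVG(amount) = 150.333333
  account_id=7: AVG(amount) = -195.0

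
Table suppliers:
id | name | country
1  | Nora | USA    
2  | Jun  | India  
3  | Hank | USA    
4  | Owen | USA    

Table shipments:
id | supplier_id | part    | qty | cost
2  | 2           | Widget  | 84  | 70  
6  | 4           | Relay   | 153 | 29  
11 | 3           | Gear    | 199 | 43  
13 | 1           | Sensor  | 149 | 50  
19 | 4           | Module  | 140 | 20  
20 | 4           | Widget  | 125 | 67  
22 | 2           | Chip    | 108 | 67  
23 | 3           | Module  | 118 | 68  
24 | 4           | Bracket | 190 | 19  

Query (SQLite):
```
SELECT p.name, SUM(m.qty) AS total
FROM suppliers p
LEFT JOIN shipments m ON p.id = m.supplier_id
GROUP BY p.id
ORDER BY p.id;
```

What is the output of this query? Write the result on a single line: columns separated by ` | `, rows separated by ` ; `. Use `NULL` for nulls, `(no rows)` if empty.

LEFT JOIN keeps every suppliers row; unmatched ones get NULL for shipments columns.
Group by suppliers.id and compute SUM(m.qty). SUM over an all-NULL group is NULL.
  1: ids {13} → SUM(m.qty)=149
  2: ids {2, 22} → SUM(m.qty)=192
  3: ids {11, 23} → SUM(m.qty)=317
  4: ids {6, 19, 20, 24} → SUM(m.qty)=608

Nora | 149 ; Jun | 192 ; Hank | 317 ; Owen | 608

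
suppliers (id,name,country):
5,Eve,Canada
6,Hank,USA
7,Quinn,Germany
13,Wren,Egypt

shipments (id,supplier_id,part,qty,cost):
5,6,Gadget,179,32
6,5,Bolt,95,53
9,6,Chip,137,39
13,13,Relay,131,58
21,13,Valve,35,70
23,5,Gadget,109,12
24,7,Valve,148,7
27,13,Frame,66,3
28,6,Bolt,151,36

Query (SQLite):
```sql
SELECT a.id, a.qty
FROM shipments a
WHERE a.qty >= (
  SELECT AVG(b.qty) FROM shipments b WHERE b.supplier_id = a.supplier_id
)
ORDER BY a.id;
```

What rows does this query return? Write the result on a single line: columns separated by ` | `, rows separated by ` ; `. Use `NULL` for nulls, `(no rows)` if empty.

For each shipments row a, compute AVG(qty) over rows sharing a.supplier_id.
Keep row a if a.qty >= that per-group AVG.
  supplier_id=5: AVG(qty) = 102.0
  supplier_id=6: AVG(qty) = 155.666667
  supplier_id=7: AVG(qty) = 148.0
  supplier_id=13: AVG(qty) = 77.333333

5 | 179 ; 13 | 131 ; 23 | 109 ; 24 | 148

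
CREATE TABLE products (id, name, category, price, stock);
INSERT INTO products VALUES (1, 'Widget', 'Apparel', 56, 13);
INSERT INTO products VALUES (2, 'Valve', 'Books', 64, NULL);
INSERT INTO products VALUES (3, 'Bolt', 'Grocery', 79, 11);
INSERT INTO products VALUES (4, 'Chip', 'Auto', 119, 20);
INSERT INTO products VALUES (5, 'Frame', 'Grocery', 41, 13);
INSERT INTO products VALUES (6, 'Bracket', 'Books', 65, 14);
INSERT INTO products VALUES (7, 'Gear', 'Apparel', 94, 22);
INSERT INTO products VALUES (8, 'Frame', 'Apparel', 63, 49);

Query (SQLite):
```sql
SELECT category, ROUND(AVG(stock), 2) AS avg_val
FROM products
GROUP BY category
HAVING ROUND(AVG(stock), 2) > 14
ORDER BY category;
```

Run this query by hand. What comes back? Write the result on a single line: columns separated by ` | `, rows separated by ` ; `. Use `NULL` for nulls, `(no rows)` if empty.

Partition products by category; compute ROUND(AVG(stock), 2) within each group.
HAVING: keep groups where ROUND(AVG(stock), 2) > 14.
  Apparel: ids {1, 7, 8} → ROUND(AVG(stock), 2)=28
  Auto: ids {4} → ROUND(AVG(stock), 2)=20
  Books: ids {2, 6} → ROUND(AVG(stock), 2)=14
  Grocery: ids {3, 5} → ROUND(AVG(stock), 2)=12

Apparel | 28 ; Auto | 20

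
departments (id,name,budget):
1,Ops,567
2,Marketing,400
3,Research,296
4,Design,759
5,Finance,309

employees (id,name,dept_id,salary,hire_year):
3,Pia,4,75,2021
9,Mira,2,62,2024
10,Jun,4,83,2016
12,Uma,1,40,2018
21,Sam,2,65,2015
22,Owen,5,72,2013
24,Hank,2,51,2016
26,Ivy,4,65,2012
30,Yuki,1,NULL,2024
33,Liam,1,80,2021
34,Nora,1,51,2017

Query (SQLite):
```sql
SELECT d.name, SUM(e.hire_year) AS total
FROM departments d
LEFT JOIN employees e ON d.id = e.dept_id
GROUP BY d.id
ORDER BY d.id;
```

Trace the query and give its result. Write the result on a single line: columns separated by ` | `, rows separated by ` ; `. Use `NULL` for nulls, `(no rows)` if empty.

Ops | 8080 ; Marketing | 6055 ; Research | NULL ; Design | 6049 ; Finance | 2013

LEFT JOIN keeps every departments row; unmatched ones get NULL for employees columns.
Group by departments.id and compute SUM(e.hire_year). SUM over an all-NULL group is NULL.
  1: ids {12, 30, 33, 34} → SUM(e.hire_year)=8080
  2: ids {9, 21, 24} → SUM(e.hire_year)=6055
  3: ids {—} → SUM(e.hire_year)=NULL
  4: ids {3, 10, 26} → SUM(e.hire_year)=6049
  5: ids {22} → SUM(e.hire_year)=2013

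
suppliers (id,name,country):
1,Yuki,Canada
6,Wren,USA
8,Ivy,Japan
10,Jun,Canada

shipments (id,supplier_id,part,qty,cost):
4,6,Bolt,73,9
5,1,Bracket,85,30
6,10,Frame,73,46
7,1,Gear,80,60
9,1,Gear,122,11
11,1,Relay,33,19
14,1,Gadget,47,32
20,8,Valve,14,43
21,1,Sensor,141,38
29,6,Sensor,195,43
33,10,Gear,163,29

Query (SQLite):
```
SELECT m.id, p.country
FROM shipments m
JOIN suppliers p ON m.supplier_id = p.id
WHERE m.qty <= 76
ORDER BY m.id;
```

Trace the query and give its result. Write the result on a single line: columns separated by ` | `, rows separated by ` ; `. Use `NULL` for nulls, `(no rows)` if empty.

4 | USA ; 6 | Canada ; 11 | Canada ; 14 | Canada ; 20 | Japan

Each shipments row matches the suppliers row where supplier_id = suppliers.id.
Then keep rows with m.qty <= 76.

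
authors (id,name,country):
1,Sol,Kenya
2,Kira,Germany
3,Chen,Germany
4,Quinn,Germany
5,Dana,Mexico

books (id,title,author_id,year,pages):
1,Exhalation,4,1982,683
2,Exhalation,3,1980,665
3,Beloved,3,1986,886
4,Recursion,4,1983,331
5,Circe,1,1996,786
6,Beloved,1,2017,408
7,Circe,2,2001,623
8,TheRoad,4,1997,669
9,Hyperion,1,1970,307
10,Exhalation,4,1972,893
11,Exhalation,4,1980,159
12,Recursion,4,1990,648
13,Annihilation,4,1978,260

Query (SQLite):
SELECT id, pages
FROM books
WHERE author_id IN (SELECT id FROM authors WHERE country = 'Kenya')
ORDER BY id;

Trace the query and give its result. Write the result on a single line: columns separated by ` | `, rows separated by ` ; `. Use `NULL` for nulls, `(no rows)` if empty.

5 | 786 ; 6 | 408 ; 9 | 307

Inner query: authors.id where country = 'Kenya'.
Outer: keep books rows whose author_id is in that set.
Inner query → {1}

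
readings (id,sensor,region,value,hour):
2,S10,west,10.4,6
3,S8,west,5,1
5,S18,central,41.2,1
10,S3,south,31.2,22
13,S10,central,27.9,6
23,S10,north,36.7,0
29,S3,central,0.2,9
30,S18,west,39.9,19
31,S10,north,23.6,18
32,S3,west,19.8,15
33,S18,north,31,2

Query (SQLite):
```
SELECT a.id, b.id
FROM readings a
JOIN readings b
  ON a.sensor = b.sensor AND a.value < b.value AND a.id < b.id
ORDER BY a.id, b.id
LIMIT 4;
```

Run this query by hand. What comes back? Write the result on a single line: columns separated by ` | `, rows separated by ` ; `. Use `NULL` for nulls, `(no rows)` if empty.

Pairs (a,b) with same sensor, a.value < b.value, a.id < b.id.
sensor groups: S10:{2,13,23,31} S18:{5,30,33} S3:{10,29,32} S8:{3}
Ordered by (a.id, b.id); first 4.

2 | 13 ; 2 | 23 ; 2 | 31 ; 13 | 23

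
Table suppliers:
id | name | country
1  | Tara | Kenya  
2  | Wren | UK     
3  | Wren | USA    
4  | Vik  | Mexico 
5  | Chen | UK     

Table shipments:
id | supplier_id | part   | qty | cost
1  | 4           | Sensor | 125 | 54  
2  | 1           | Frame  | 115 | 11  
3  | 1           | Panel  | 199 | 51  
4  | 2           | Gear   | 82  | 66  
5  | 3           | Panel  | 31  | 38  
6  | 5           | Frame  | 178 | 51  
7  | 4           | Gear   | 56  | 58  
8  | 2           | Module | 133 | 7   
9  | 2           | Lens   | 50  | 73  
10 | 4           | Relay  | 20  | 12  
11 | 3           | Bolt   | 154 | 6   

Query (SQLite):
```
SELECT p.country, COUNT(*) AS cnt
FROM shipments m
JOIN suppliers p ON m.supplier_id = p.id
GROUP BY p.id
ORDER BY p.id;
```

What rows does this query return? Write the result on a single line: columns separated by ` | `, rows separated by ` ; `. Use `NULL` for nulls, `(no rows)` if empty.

Kenya | 2 ; UK | 3 ; USA | 2 ; Mexico | 3 ; UK | 1

Join each shipments row to its suppliers via supplier_id.
Group joined rows by suppliers.id; compute COUNT(*) per group.
  1: ids {2, 3} → COUNT(*)=2
  2: ids {4, 8, 9} → COUNT(*)=3
  3: ids {5, 11} → COUNT(*)=2
  4: ids {1, 7, 10} → COUNT(*)=3
  5: ids {6} → COUNT(*)=1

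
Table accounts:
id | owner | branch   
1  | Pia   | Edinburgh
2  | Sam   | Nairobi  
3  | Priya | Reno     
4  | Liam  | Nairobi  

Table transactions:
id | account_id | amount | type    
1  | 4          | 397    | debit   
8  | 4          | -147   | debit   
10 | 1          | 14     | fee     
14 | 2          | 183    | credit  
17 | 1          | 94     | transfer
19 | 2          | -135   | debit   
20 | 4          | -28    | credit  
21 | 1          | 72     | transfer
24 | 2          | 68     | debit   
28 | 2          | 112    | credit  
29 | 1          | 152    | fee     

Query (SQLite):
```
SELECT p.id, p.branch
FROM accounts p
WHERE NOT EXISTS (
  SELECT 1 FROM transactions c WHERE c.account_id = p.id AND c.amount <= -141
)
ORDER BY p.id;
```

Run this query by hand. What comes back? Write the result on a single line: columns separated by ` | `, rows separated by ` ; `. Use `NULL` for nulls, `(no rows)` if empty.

For each accounts row, check whether any transactions with matching account_id has amount <= -141.
Keep rows where that is false.

1 | Edinburgh ; 2 | Nairobi ; 3 | Reno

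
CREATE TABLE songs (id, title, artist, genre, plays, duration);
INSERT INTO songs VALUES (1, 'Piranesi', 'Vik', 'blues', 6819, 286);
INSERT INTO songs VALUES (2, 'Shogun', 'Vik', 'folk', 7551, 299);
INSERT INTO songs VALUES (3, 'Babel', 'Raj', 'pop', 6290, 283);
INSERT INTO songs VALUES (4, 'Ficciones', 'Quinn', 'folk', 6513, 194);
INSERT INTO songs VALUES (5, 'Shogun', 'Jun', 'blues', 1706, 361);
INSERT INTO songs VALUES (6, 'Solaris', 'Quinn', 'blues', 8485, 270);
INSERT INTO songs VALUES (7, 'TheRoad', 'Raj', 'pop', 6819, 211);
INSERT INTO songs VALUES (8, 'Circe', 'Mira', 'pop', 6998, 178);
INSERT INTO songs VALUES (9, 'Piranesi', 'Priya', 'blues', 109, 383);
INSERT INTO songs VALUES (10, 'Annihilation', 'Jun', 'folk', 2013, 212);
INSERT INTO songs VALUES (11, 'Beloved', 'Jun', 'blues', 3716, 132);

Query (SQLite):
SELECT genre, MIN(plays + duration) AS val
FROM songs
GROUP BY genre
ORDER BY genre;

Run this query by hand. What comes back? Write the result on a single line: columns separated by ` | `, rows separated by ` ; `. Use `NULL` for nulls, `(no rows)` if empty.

For each row compute plays + duration.
Group by genre; take MIN of the expression per group.
  blues: ids {1, 5, 6, 9, 11} → MIN(plays + duration)=492
  folk: ids {2, 4, 10} → MIN(plays + duration)=2225
  pop: ids {3, 7, 8} → MIN(plays + duration)=6573

blues | 492 ; folk | 2225 ; pop | 6573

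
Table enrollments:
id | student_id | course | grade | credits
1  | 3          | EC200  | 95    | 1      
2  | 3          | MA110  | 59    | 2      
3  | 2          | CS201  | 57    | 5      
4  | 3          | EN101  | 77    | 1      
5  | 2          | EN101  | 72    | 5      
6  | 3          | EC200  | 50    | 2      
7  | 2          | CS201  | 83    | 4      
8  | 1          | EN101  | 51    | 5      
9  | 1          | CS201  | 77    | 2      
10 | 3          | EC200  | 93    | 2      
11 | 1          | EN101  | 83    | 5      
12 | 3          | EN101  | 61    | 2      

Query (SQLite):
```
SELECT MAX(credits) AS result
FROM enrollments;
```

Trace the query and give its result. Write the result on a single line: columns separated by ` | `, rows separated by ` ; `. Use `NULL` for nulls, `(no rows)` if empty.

All credits values: [1, 2, 5, 1, 5, 2, 4, 5, 2, 2, 5, 2].
MAX of non-NULL values = 5.

5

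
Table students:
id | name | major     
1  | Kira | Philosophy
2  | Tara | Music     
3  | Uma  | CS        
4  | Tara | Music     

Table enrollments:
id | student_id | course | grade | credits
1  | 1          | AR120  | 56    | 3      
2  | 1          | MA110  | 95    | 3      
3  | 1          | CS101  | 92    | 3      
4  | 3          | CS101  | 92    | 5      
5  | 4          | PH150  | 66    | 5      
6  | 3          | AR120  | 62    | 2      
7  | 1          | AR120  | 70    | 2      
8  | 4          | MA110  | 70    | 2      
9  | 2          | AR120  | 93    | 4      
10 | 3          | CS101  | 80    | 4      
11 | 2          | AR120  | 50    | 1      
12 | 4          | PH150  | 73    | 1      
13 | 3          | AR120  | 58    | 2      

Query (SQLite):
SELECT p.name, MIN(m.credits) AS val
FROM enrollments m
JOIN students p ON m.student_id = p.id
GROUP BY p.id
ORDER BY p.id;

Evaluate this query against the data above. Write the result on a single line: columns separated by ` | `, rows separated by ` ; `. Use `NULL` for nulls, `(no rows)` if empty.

Join each enrollments row to its students via student_id.
Group joined rows by students.id; compute MIN(m.credits) per group.
  1: ids {1, 2, 3, 7} → MIN(m.credits)=2
  2: ids {9, 11} → MIN(m.credits)=1
  3: ids {4, 6, 10, 13} → MIN(m.credits)=2
  4: ids {5, 8, 12} → MIN(m.credits)=1

Kira | 2 ; Tara | 1 ; Uma | 2 ; Tara | 1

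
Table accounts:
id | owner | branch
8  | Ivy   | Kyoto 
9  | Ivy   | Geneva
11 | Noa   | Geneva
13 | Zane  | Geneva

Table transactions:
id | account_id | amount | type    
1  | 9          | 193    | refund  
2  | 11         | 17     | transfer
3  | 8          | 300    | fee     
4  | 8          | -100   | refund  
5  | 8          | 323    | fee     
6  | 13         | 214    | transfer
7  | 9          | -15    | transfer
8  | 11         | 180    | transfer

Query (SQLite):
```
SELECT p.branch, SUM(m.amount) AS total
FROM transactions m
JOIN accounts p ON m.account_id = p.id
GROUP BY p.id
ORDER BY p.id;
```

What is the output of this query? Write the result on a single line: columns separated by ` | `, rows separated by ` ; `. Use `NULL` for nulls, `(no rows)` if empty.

Join each transactions row to its accounts via account_id.
Group joined rows by accounts.id; compute SUM(m.amount) per group.
  8: ids {3, 4, 5} → SUM(m.amount)=523
  9: ids {1, 7} → SUM(m.amount)=178
  11: ids {2, 8} → SUM(m.amount)=197
  13: ids {6} → SUM(m.amount)=214

Kyoto | 523 ; Geneva | 178 ; Geneva | 197 ; Geneva | 214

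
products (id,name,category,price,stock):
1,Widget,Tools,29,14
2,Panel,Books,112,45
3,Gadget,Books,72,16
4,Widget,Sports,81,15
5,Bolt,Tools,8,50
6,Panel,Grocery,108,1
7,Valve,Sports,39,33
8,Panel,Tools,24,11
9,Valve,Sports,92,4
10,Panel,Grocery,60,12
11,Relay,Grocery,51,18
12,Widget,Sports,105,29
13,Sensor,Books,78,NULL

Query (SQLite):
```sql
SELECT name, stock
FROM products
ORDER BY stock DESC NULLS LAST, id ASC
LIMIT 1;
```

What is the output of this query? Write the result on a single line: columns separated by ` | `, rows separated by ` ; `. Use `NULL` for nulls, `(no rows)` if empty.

Bolt | 50

Sort by stock desc, tiebreak id asc: (50, id=5), (45, id=2), (33, id=7), (29, id=12) …. Take first 1.
NULLS LAST: NULL stock rows go after all non-NULL rows (among themselves ordered by id asc).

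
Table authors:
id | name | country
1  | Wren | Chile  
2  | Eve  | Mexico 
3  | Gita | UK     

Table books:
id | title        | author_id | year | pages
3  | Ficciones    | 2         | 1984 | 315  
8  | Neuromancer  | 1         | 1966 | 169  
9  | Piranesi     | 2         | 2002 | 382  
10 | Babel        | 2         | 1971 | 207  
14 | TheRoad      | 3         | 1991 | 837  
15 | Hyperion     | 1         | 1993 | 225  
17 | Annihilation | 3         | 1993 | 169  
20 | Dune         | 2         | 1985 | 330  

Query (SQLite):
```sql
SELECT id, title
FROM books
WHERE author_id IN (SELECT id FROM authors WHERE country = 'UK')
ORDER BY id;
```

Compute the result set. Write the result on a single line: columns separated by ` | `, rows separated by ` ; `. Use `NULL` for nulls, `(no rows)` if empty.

14 | TheRoad ; 17 | Annihilation

Inner query: authors.id where country = 'UK'.
Outer: keep books rows whose author_id is in that set.
Inner query → {3}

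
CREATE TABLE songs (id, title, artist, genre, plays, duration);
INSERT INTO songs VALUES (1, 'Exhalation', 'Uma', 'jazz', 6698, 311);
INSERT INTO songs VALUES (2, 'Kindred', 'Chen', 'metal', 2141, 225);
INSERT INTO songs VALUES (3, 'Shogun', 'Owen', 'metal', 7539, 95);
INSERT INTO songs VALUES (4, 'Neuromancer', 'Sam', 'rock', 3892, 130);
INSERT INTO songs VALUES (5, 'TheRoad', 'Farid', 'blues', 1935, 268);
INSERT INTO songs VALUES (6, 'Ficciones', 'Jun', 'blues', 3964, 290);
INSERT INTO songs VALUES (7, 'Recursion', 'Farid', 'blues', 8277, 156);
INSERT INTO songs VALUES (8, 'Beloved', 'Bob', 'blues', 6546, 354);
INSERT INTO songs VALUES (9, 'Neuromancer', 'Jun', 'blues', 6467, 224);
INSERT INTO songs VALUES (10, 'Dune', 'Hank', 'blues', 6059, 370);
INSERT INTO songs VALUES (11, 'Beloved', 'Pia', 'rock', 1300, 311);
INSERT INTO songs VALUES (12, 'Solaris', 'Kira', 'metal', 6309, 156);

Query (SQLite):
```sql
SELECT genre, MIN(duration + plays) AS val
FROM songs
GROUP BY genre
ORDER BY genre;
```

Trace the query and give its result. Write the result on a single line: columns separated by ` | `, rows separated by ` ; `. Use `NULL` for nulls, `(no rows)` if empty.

For each row compute duration + plays.
Group by genre; take MIN of the expression per group.
  blues: ids {5, 6, 7, 8, 9, 10} → MIN(duration + plays)=2203
  jazz: ids {1} → MIN(duration + plays)=7009
  metal: ids {2, 3, 12} → MIN(duration + plays)=2366
  rock: ids {4, 11} → MIN(duration + plays)=1611

blues | 2203 ; jazz | 7009 ; metal | 2366 ; rock | 1611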